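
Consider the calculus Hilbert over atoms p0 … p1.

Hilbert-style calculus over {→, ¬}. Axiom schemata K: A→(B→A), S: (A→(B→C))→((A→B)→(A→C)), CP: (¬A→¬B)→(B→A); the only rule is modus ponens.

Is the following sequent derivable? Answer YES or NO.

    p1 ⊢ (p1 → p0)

Enumerate valuations to refute Γ ⊢ Δ:
  v=00: Γ:[p1=F] Δ:[(p1 → p0)=T] refutes=False
  v=01: Γ:[p1=T] Δ:[(p1 → p0)=F] refutes=True  ← countermodel

Result: NO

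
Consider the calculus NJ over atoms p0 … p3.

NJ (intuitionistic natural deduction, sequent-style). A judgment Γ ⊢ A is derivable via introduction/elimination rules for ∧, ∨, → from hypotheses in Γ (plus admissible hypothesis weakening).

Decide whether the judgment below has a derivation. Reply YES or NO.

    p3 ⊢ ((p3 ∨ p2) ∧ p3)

Proof tree:
[∧I] p3 ⊢ ((p3 ∨ p2) ∧ p3)
  [∨I₁] p3 ⊢ (p3 ∨ p2)
    [Ax] p3 ⊢ p3
  [Ax] p3 ⊢ p3

Result: YES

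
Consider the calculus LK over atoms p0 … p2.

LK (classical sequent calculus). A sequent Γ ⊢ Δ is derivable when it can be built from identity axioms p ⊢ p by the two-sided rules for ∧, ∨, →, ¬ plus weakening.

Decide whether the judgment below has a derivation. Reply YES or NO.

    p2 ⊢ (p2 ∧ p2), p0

Derivation trace:
[WR] p2 ⊢ (p2 ∧ p2), p0
  [∧R] p2 ⊢ (p2 ∧ p2)
    [Ax] p2 ⊢ p2
    [Ax] p2 ⊢ p2

Result: YES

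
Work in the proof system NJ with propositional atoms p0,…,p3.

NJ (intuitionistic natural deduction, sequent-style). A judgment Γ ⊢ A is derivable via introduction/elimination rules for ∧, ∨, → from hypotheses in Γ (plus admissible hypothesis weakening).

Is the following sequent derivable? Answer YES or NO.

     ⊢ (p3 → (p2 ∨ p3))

Derivation trace:
[→I]  ⊢ (p3 → (p2 ∨ p3))
  [∨I₂] p3 ⊢ (p2 ∨ p3)
    [Ax] p3 ⊢ p3

Result: YES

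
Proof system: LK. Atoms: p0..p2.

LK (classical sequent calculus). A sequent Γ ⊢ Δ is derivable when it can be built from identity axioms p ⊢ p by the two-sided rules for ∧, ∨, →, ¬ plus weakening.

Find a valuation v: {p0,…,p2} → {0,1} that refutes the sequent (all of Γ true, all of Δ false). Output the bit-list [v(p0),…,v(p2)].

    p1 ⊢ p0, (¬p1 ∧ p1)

Search for a countermodel by truth-table:
  v=000: Γ:[p1=F] Δ:[p0=F, (¬p1 ∧ p1)=F] refutes=False
  v=001: Γ:[p1=F] Δ:[p0=F, (¬p1 ∧ p1)=F] refutes=False
  v=010: Γ:[p1=T] Δ:[p0=F, (¬p1 ∧ p1)=F] refutes=True  ← countermodel

Result: [0, 1, 0]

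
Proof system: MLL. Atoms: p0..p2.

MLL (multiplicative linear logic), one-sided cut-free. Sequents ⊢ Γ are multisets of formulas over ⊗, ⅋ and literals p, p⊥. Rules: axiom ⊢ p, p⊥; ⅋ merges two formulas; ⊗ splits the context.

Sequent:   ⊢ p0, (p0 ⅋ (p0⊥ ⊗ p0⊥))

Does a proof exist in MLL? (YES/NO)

Derivation trace:
[⅋]  ⊢ p0, (p0 ⅋ (p0⊥ ⊗ p0⊥))
  [⊗]  ⊢ p0, p0, (p0⊥ ⊗ p0⊥)
    [Ax]  ⊢ p0, p0⊥
    [Ax]  ⊢ p0, p0⊥

Result: YES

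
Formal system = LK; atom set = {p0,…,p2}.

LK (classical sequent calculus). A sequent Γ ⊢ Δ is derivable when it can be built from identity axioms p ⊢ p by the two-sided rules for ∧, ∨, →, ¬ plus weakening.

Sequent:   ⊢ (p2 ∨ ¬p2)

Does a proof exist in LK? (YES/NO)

Proof tree:
[∨R]  ⊢ (p2 ∨ ¬p2)
  [¬R]  ⊢ p2, ¬p2
    [Ax] p2 ⊢ p2

Result: YES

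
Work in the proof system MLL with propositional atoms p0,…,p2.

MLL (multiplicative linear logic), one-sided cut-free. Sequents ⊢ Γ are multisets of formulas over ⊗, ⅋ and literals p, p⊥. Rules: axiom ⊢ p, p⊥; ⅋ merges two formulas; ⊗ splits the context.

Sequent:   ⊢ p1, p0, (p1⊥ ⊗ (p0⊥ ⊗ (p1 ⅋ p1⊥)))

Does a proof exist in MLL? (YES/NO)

Derivation trace:
[⊗]  ⊢ p1, p0, (p1⊥ ⊗ (p0⊥ ⊗ (p1 ⅋ p1⊥)))
  [Ax]  ⊢ p1, p1⊥
  [⊗]  ⊢ p0, (p0⊥ ⊗ (p1 ⅋ p1⊥))
    [Ax]  ⊢ p0, p0⊥
    [⅋]  ⊢ (p1 ⅋ p1⊥)
      [Ax]  ⊢ p1, p1⊥

Result: YES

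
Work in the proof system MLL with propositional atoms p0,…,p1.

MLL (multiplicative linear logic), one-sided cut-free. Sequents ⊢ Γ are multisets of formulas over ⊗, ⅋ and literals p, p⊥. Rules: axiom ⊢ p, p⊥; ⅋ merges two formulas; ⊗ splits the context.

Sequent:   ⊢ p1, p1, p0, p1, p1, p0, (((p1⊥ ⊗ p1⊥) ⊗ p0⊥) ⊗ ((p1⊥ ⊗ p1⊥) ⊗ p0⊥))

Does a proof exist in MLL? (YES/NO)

Proof tree:
[⊗]  ⊢ p1, p1, p0, p1, p1, p0, (((p1⊥ ⊗ p1⊥) ⊗ p0⊥) ⊗ ((p1⊥ ⊗ p1⊥) ⊗ p0⊥))
  [⊗]  ⊢ p1, p1, p0, ((p1⊥ ⊗ p1⊥) ⊗ p0⊥)
    [⊗]  ⊢ p1, p1, (p1⊥ ⊗ p1⊥)
      [Ax]  ⊢ p1, p1⊥
      [Ax]  ⊢ p1, p1⊥
    [Ax]  ⊢ p0, p0⊥
  [⊗]  ⊢ p1, p1, p0, ((p1⊥ ⊗ p1⊥) ⊗ p0⊥)
    [⊗]  ⊢ p1, p1, (p1⊥ ⊗ p1⊥)
      [Ax]  ⊢ p1, p1⊥
      [Ax]  ⊢ p1, p1⊥
    [Ax]  ⊢ p0, p0⊥

Result: YES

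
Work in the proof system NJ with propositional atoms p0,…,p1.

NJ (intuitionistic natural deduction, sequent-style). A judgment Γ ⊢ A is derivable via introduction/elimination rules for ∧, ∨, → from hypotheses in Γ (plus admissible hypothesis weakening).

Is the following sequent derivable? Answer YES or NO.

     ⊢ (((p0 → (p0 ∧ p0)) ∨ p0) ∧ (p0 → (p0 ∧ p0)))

Proof tree:
[∧I]  ⊢ (((p0 → (p0 ∧ p0)) ∨ p0) ∧ (p0 → (p0 ∧ p0)))
  [∨I₁]  ⊢ ((p0 → (p0 ∧ p0)) ∨ p0)
    [→I]  ⊢ (p0 → (p0 ∧ p0))
      [∧I] p0 ⊢ (p0 ∧ p0)
        [Ax] p0 ⊢ p0
        [Ax] p0 ⊢ p0
  [→I]  ⊢ (p0 → (p0 ∧ p0))
    [∧I] p0 ⊢ (p0 ∧ p0)
      [Ax] p0 ⊢ p0
      [Ax] p0 ⊢ p0

Result: YES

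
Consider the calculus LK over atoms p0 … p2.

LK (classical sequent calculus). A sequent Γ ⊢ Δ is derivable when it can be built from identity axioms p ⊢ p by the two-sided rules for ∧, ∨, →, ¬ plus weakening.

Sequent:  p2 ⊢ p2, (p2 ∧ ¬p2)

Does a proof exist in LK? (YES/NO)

Derivation trace:
[∧R] p2 ⊢ p2, (p2 ∧ ¬p2)
  [WR] p2 ⊢ p2, p2
    [Ax] p2 ⊢ p2
  [¬R]  ⊢ p2, ¬p2
    [Ax] p2 ⊢ p2

Result: YES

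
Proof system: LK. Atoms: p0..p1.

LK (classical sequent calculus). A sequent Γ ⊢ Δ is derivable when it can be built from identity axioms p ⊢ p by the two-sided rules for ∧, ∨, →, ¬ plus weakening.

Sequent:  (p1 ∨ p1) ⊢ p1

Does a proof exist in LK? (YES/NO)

Derivation (root first):
[∨L] (p1 ∨ p1) ⊢ p1
  [WR] p1 ⊢ p1, p1
    [Ax] p1 ⊢ p1
  [Ax] p1 ⊢ p1

Result: YES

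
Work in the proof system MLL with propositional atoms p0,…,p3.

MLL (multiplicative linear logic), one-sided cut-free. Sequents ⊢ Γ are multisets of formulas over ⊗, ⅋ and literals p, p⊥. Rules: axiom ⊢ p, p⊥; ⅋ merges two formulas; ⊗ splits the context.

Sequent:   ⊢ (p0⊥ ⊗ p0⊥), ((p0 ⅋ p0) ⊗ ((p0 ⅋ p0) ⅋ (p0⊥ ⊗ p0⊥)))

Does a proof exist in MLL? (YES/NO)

Derivation trace:
[⊗]  ⊢ (p0⊥ ⊗ p0⊥), ((p0 ⅋ p0) ⊗ ((p0 ⅋ p0) ⅋ (p0⊥ ⊗ p0⊥)))
  [⅋]  ⊢ (p0⊥ ⊗ p0⊥), (p0 ⅋ p0)
    [⊗]  ⊢ p0, p0, (p0⊥ ⊗ p0⊥)
      [Ax]  ⊢ p0, p0⊥
      [Ax]  ⊢ p0, p0⊥
  [⅋]  ⊢ ((p0 ⅋ p0) ⅋ (p0⊥ ⊗ p0⊥))
    [⅋]  ⊢ (p0⊥ ⊗ p0⊥), (p0 ⅋ p0)
      [⊗]  ⊢ p0, p0, (p0⊥ ⊗ p0⊥)
        [Ax]  ⊢ p0, p0⊥
        [Ax]  ⊢ p0, p0⊥

Result: YES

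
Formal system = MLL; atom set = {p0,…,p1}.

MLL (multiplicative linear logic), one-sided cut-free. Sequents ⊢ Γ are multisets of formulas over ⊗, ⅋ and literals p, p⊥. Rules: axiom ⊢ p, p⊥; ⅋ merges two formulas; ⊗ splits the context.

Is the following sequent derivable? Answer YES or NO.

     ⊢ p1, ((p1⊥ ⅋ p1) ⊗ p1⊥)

Proof tree:
[⊗]  ⊢ p1, ((p1⊥ ⅋ p1) ⊗ p1⊥)
  [⅋]  ⊢ (p1⊥ ⅋ p1)
    [Ax]  ⊢ p1, p1⊥
  [Ax]  ⊢ p1, p1⊥

Result: YES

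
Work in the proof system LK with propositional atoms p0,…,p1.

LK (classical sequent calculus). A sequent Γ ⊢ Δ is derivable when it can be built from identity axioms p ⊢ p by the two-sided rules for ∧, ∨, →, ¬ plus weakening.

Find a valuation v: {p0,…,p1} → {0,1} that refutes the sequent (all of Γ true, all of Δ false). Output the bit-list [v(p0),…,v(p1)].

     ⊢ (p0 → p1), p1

Enumerate valuations to refute Γ ⊢ Δ:
  v=00: Γ:[] Δ:[(p0 → p1)=T, p1=F] refutes=False
  v=01: Γ:[] Δ:[(p0 → p1)=T, p1=T] refutes=False
  v=10: Γ:[] Δ:[(p0 → p1)=F, p1=F] refutes=True  ← countermodel

Result: [1, 0]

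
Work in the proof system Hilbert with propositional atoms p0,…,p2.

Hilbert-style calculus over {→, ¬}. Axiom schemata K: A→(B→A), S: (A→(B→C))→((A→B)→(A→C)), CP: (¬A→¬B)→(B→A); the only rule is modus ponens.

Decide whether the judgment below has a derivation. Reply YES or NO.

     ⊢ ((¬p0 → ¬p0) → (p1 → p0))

Enumerate valuations to refute Γ ⊢ Δ:
  v=000: Γ:[] Δ:[((¬p0 → ¬p0) → (p1 → p0))=T] refutes=False
  v=001: Γ:[] Δ:[((¬p0 → ¬p0) → (p1 → p0))=T] refutes=False
  v=010: Γ:[] Δ:[((¬p0 → ¬p0) → (p1 → p0))=F] refutes=True  ← countermodel

Result: NO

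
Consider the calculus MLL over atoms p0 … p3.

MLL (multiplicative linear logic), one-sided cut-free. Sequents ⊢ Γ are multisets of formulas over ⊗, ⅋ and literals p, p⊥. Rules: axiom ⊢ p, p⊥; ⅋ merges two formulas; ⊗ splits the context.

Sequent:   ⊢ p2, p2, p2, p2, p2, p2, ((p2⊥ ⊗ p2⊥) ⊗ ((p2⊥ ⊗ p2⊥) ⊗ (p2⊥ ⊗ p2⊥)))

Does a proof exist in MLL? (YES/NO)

Proof tree:
[⊗]  ⊢ p2, p2, p2, p2, p2, p2, ((p2⊥ ⊗ p2⊥) ⊗ ((p2⊥ ⊗ p2⊥) ⊗ (p2⊥ ⊗ p2⊥)))
  [⊗]  ⊢ p2, p2, (p2⊥ ⊗ p2⊥)
    [Ax]  ⊢ p2, p2⊥
    [Ax]  ⊢ p2, p2⊥
  [⊗]  ⊢ p2, p2, p2, p2, ((p2⊥ ⊗ p2⊥) ⊗ (p2⊥ ⊗ p2⊥))
    [⊗]  ⊢ p2, p2, (p2⊥ ⊗ p2⊥)
      [Ax]  ⊢ p2, p2⊥
      [Ax]  ⊢ p2, p2⊥
    [⊗]  ⊢ p2, p2, (p2⊥ ⊗ p2⊥)
      [Ax]  ⊢ p2, p2⊥
      [Ax]  ⊢ p2, p2⊥

Result: YES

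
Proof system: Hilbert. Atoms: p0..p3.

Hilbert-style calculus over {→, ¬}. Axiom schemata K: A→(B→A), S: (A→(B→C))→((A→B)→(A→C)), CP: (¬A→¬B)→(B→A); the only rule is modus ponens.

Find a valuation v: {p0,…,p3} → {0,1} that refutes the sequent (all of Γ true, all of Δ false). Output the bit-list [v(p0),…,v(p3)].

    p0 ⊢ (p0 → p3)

Enumerate valuations to refute Γ ⊢ Δ:
  v=0000: Γ:[p0=F] Δ:[(p0 → p3)=T] refutes=False
  v=0001: Γ:[p0=F] Δ:[(p0 → p3)=T] refutes=False
  v=0010: Γ:[p0=F] Δ:[(p0 → p3)=T] refutes=False
  v=0011: Γ:[p0=F] Δ:[(p0 → p3)=T] refutes=False
  v=0100: Γ:[p0=F] Δ:[(p0 → p3)=T] refutes=False
  v=0101: Γ:[p0=F] Δ:[(p0 → p3)=T] refutes=False
  v=0110: Γ:[p0=F] Δ:[(p0 → p3)=T] refutes=False
  v=0111: Γ:[p0=F] Δ:[(p0 → p3)=T] refutes=False
  v=1000: Γ:[p0=T] Δ:[(p0 → p3)=F] refutes=True  ← countermodel

Result: [1, 0, 0, 0]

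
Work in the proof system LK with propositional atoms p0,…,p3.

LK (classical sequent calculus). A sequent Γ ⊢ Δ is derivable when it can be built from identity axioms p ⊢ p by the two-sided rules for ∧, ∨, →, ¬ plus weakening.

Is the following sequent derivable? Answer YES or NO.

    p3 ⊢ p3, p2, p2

Derivation trace:
[WR] p3 ⊢ p3, p2, p2
  [WR] p3 ⊢ p3, p2
    [Ax] p3 ⊢ p3

Result: YES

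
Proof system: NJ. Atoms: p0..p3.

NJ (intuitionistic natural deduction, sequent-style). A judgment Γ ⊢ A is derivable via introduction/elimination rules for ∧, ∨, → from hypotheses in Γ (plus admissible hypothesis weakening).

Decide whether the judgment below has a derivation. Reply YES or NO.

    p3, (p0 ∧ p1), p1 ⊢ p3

Proof tree:
[Wk] p3, (p0 ∧ p1), p1 ⊢ p3
  [Wk] p3, (p0 ∧ p1) ⊢ p3
    [Ax] p3 ⊢ p3

Result: YES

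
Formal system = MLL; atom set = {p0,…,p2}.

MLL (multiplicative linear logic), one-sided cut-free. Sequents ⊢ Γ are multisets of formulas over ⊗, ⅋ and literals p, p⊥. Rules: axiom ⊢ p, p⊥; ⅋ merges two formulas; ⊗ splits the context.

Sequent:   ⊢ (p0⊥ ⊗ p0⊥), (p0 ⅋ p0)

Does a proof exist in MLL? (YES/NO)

Derivation (root first):
[⅋]  ⊢ (p0⊥ ⊗ p0⊥), (p0 ⅋ p0)
  [⊗]  ⊢ p0, p0, (p0⊥ ⊗ p0⊥)
    [Ax]  ⊢ p0, p0⊥
    [Ax]  ⊢ p0, p0⊥

Result: YES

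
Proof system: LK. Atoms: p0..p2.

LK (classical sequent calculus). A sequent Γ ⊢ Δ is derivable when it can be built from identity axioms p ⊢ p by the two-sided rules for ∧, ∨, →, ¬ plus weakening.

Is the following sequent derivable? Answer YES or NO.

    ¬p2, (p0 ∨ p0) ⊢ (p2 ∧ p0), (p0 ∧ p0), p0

Proof tree:
[∨L] ¬p2, (p0 ∨ p0) ⊢ (p2 ∧ p0), (p0 ∧ p0), p0
  [∧R] p0 ⊢ p0, (p2 ∧ p0)
    [WL] p0, p0 ⊢ p0, p2
      [WR] p0 ⊢ p0, p2
        [Ax] p0 ⊢ p0
    [Ax] p0 ⊢ p0
  [∧R] ¬p2, p0 ⊢ (p0 ∧ p0)
    [¬L] p0, ¬p2 ⊢ p0
      [WR] p0 ⊢ p0, p2
        [Ax] p0 ⊢ p0
    [¬L] p0, ¬p2 ⊢ p0
      [WR] p0 ⊢ p0, p2
        [Ax] p0 ⊢ p0

Result: YES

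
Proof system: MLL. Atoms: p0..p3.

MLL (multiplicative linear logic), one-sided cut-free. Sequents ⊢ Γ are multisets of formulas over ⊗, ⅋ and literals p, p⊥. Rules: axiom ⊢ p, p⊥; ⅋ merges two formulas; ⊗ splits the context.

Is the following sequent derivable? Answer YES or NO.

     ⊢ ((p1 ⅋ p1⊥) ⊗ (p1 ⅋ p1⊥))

Derivation trace:
[⊗]  ⊢ ((p1 ⅋ p1⊥) ⊗ (p1 ⅋ p1⊥))
  [⅋]  ⊢ (p1 ⅋ p1⊥)
    [Ax]  ⊢ p1, p1⊥
  [⅋]  ⊢ (p1 ⅋ p1⊥)
    [Ax]  ⊢ p1, p1⊥

Result: YES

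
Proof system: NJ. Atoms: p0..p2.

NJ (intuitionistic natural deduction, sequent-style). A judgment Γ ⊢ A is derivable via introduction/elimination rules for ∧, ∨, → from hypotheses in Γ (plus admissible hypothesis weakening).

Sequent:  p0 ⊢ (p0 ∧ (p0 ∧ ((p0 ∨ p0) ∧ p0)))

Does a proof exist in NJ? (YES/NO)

Derivation trace:
[∧I] p0 ⊢ (p0 ∧ (p0 ∧ ((p0 ∨ p0) ∧ p0)))
  [Ax] p0 ⊢ p0
  [∧I] p0 ⊢ (p0 ∧ ((p0 ∨ p0) ∧ p0))
    [Ax] p0 ⊢ p0
    [∧I] p0 ⊢ ((p0 ∨ p0) ∧ p0)
      [∨I₂] p0 ⊢ (p0 ∨ p0)
        [Ax] p0 ⊢ p0
      [Ax] p0 ⊢ p0

Result: YES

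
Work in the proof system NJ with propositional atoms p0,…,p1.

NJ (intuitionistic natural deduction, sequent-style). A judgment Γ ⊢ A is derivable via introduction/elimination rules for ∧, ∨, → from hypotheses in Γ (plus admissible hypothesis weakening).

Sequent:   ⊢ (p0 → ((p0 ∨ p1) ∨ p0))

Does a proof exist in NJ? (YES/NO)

Derivation trace:
[→I]  ⊢ (p0 → ((p0 ∨ p1) ∨ p0))
  [∨I₁] p0 ⊢ ((p0 ∨ p1) ∨ p0)
    [∨I₁] p0 ⊢ (p0 ∨ p1)
      [Ax] p0 ⊢ p0

Result: YES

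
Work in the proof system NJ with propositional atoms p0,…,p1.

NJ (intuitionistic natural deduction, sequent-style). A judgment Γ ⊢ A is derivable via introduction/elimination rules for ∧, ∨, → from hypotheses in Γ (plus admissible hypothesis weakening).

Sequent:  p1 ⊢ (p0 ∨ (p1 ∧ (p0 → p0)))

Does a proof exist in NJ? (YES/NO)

Proof tree:
[∨I₂] p1 ⊢ (p0 ∨ (p1 ∧ (p0 → p0)))
  [∧I] p1 ⊢ (p1 ∧ (p0 → p0))
    [Ax] p1 ⊢ p1
    [→I]  ⊢ (p0 → p0)
      [Ax] p0 ⊢ p0

Result: YES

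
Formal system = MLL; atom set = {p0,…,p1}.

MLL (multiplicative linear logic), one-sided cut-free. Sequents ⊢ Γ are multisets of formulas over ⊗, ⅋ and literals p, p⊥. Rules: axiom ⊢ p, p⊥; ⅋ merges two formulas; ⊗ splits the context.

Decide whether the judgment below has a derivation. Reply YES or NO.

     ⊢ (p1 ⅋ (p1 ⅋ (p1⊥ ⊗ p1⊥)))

Derivation trace:
[⅋]  ⊢ (p1 ⅋ (p1 ⅋ (p1⊥ ⊗ p1⊥)))
  [⅋]  ⊢ p1, (p1 ⅋ (p1⊥ ⊗ p1⊥))
    [⊗]  ⊢ p1, p1, (p1⊥ ⊗ p1⊥)
      [Ax]  ⊢ p1, p1⊥
      [Ax]  ⊢ p1, p1⊥

Result: YES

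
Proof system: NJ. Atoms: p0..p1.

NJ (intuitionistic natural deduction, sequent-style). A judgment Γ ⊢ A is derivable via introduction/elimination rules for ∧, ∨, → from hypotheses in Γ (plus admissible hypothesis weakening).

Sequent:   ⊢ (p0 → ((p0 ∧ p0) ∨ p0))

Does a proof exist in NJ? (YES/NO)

Derivation (root first):
[→I]  ⊢ (p0 → ((p0 ∧ p0) ∨ p0))
  [∨I₁] p0 ⊢ ((p0 ∧ p0) ∨ p0)
    [∧I] p0 ⊢ (p0 ∧ p0)
      [Ax] p0 ⊢ p0
      [Ax] p0 ⊢ p0

Result: YES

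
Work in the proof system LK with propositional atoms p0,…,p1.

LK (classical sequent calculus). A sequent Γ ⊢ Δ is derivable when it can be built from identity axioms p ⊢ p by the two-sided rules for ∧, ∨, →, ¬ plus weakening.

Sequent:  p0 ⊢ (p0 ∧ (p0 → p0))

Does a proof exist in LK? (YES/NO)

Derivation trace:
[∧R] p0 ⊢ (p0 ∧ (p0 → p0))
  [Ax] p0 ⊢ p0
  [→R]  ⊢ (p0 → p0)
    [Ax] p0 ⊢ p0

Result: YES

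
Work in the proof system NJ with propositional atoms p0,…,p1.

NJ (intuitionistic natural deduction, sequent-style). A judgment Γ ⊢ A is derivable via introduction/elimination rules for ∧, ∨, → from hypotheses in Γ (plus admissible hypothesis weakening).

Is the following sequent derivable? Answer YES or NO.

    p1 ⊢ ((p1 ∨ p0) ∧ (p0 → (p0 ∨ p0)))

Derivation trace:
[∧I] p1 ⊢ ((p1 ∨ p0) ∧ (p0 → (p0 ∨ p0)))
  [∨I₁] p1 ⊢ (p1 ∨ p0)
    [Ax] p1 ⊢ p1
  [→I]  ⊢ (p0 → (p0 ∨ p0))
    [∨I₂] p0 ⊢ (p0 ∨ p0)
      [Ax] p0 ⊢ p0

Result: YES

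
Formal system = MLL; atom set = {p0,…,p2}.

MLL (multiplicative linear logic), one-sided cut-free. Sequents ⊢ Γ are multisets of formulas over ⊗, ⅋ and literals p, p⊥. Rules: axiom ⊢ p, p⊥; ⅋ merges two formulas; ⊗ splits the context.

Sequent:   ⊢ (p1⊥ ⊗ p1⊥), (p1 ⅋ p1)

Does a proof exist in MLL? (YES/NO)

Derivation (root first):
[⅋]  ⊢ (p1⊥ ⊗ p1⊥), (p1 ⅋ p1)
  [⊗]  ⊢ p1, p1, (p1⊥ ⊗ p1⊥)
    [Ax]  ⊢ p1, p1⊥
    [Ax]  ⊢ p1, p1⊥

Result: YES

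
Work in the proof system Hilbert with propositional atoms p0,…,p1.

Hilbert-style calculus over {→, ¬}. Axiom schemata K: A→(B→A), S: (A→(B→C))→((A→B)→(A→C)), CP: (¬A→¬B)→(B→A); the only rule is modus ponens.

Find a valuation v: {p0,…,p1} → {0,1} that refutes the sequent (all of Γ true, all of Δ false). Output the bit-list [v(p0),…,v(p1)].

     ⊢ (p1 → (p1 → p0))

Truth-table refutation:
  v=00: Γ:[] Δ:[(p1 → (p1 → p0))=T] refutes=False
  v=01: Γ:[] Δ:[(p1 → (p1 → p0))=F] refutes=True  ← countermodel

Result: [0, 1]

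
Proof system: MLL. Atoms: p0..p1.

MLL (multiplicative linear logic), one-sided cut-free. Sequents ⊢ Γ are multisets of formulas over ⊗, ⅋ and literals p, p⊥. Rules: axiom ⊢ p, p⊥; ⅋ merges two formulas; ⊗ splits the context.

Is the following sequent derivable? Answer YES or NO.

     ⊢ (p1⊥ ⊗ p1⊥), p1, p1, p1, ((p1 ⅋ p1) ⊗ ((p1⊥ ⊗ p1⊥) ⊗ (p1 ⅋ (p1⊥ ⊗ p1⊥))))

Derivation trace:
[⊗]  ⊢ (p1⊥ ⊗ p1⊥), p1, p1, p1, ((p1 ⅋ p1) ⊗ ((p1⊥ ⊗ p1⊥) ⊗ (p1 ⅋ (p1⊥ ⊗ p1⊥))))
  [⅋]  ⊢ (p1⊥ ⊗ p1⊥), (p1 ⅋ p1)
    [⊗]  ⊢ p1, p1, (p1⊥ ⊗ p1⊥)
      [Ax]  ⊢ p1, p1⊥
      [Ax]  ⊢ p1, p1⊥
  [⊗]  ⊢ p1, p1, p1, ((p1⊥ ⊗ p1⊥) ⊗ (p1 ⅋ (p1⊥ ⊗ p1⊥)))
    [⊗]  ⊢ p1, p1, (p1⊥ ⊗ p1⊥)
      [Ax]  ⊢ p1, p1⊥
      [Ax]  ⊢ p1, p1⊥
    [⅋]  ⊢ p1, (p1 ⅋ (p1⊥ ⊗ p1⊥))
      [⊗]  ⊢ p1, p1, (p1⊥ ⊗ p1⊥)
        [Ax]  ⊢ p1, p1⊥
        [Ax]  ⊢ p1, p1⊥

Result: YES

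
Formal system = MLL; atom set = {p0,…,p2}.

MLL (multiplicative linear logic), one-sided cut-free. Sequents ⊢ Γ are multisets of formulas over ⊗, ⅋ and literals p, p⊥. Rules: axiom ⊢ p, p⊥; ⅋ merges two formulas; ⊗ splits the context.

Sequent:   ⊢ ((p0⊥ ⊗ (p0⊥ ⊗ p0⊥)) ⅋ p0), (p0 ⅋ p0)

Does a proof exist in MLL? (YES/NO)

Derivation (root first):
[⅋]  ⊢ ((p0⊥ ⊗ (p0⊥ ⊗ p0⊥)) ⅋ p0), (p0 ⅋ p0)
  [⅋]  ⊢ p0, p0, ((p0⊥ ⊗ (p0⊥ ⊗ p0⊥)) ⅋ p0)
    [⊗]  ⊢ p0, p0, p0, (p0⊥ ⊗ (p0⊥ ⊗ p0⊥))
      [Ax]  ⊢ p0, p0⊥
      [⊗]  ⊢ p0, p0, (p0⊥ ⊗ p0⊥)
        [Ax]  ⊢ p0, p0⊥
        [Ax]  ⊢ p0, p0⊥

Result: YES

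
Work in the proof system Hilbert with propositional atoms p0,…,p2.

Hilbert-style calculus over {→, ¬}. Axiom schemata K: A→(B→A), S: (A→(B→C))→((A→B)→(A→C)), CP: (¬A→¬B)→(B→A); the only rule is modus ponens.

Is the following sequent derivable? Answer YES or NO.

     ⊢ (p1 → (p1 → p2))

Enumerate valuations to refute Γ ⊢ Δ:
  v=000: Γ:[] Δ:[(p1 → (p1 → p2))=T] refutes=False
  v=001: Γ:[] Δ:[(p1 → (p1 → p2))=T] refutes=False
  v=010: Γ:[] Δ:[(p1 → (p1 → p2))=F] refutes=True  ← countermodel

Result: NO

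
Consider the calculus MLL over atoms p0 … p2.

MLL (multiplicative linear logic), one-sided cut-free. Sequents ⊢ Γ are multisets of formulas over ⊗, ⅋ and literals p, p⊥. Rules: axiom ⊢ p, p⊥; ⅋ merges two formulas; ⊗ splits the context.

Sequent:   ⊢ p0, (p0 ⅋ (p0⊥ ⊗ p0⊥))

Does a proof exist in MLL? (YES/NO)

Derivation trace:
[⅋]  ⊢ p0, (p0 ⅋ (p0⊥ ⊗ p0⊥))
  [⊗]  ⊢ p0, p0, (p0⊥ ⊗ p0⊥)
    [Ax]  ⊢ p0, p0⊥
    [Ax]  ⊢ p0, p0⊥

Result: YES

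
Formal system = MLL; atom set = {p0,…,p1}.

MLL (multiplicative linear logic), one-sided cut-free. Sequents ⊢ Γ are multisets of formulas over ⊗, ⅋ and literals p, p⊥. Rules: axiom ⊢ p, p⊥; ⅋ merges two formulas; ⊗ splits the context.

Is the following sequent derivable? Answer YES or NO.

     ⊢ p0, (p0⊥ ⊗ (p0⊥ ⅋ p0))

Derivation trace:
[⊗]  ⊢ p0, (p0⊥ ⊗ (p0⊥ ⅋ p0))
  [Ax]  ⊢ p0, p0⊥
  [⅋]  ⊢ (p0⊥ ⅋ p0)
    [Ax]  ⊢ p0, p0⊥

Result: YES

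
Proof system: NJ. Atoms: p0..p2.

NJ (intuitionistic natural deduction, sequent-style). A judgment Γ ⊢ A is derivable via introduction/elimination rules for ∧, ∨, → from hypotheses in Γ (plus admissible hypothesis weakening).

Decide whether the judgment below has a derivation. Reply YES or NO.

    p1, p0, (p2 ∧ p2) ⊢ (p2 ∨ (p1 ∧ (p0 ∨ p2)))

Derivation trace:
[Wk] p1, p0, (p2 ∧ p2) ⊢ (p2 ∨ (p1 ∧ (p0 ∨ p2)))
  [∨I₂] p1, p0 ⊢ (p2 ∨ (p1 ∧ (p0 ∨ p2)))
    [∧I] p1, p0 ⊢ (p1 ∧ (p0 ∨ p2))
      [Wk] p1, p1 ⊢ p1
        [Ax] p1 ⊢ p1
      [∨I₁] p0 ⊢ (p0 ∨ p2)
        [Ax] p0 ⊢ p0

Result: YES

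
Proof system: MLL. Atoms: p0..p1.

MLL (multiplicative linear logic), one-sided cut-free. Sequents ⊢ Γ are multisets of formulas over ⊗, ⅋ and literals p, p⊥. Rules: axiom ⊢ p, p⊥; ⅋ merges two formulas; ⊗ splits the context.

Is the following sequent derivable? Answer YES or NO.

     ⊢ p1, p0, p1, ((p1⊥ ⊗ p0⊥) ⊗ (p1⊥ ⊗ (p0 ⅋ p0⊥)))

Derivation (root first):
[⊗]  ⊢ p1, p0, p1, ((p1⊥ ⊗ p0⊥) ⊗ (p1⊥ ⊗ (p0 ⅋ p0⊥)))
  [⊗]  ⊢ p1, p0, (p1⊥ ⊗ p0⊥)
    [Ax]  ⊢ p1, p1⊥
    [Ax]  ⊢ p0, p0⊥
  [⊗]  ⊢ p1, (p1⊥ ⊗ (p0 ⅋ p0⊥))
    [Ax]  ⊢ p1, p1⊥
    [⅋]  ⊢ (p0 ⅋ p0⊥)
      [Ax]  ⊢ p0, p0⊥

Result: YES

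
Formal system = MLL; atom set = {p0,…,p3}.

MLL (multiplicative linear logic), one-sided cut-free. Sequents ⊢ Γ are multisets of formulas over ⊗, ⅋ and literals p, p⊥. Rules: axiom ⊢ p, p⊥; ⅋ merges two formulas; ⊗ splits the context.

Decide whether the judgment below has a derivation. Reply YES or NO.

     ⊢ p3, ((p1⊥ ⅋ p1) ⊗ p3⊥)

Proof tree:
[⊗]  ⊢ p3, ((p1⊥ ⅋ p1) ⊗ p3⊥)
  [⅋]  ⊢ (p1⊥ ⅋ p1)
    [Ax]  ⊢ p1, p1⊥
  [Ax]  ⊢ p3, p3⊥

Result: YES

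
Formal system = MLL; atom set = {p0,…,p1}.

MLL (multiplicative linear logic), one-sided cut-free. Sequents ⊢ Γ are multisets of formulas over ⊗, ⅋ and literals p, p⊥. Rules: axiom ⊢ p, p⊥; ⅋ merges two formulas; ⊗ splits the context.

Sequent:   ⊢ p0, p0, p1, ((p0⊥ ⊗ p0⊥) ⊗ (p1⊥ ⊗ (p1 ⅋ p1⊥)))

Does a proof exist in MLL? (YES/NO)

Derivation (root first):
[⊗]  ⊢ p0, p0, p1, ((p0⊥ ⊗ p0⊥) ⊗ (p1⊥ ⊗ (p1 ⅋ p1⊥)))
  [⊗]  ⊢ p0, p0, (p0⊥ ⊗ p0⊥)
    [Ax]  ⊢ p0, p0⊥
    [Ax]  ⊢ p0, p0⊥
  [⊗]  ⊢ p1, (p1⊥ ⊗ (p1 ⅋ p1⊥))
    [Ax]  ⊢ p1, p1⊥
    [⅋]  ⊢ (p1 ⅋ p1⊥)
      [Ax]  ⊢ p1, p1⊥

Result: YES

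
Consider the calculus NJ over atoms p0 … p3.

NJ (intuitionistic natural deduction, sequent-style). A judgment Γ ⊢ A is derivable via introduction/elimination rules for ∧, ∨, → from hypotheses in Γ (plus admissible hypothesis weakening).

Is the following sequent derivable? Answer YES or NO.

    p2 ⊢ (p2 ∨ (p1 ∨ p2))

Proof tree:
[∨I₂] p2 ⊢ (p2 ∨ (p1 ∨ p2))
  [∨I₂] p2 ⊢ (p1 ∨ p2)
    [Ax] p2 ⊢ p2

Result: YES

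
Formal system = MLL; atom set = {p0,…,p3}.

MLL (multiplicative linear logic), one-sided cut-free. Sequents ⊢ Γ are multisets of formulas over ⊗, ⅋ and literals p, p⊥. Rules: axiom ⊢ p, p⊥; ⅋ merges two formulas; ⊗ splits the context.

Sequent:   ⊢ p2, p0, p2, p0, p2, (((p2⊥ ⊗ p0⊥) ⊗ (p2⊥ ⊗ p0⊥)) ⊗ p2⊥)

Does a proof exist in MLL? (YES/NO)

Derivation (root first):
[⊗]  ⊢ p2, p0, p2, p0, p2, (((p2⊥ ⊗ p0⊥) ⊗ (p2⊥ ⊗ p0⊥)) ⊗ p2⊥)
  [⊗]  ⊢ p2, p0, p2, p0, ((p2⊥ ⊗ p0⊥) ⊗ (p2⊥ ⊗ p0⊥))
    [⊗]  ⊢ p2, p0, (p2⊥ ⊗ p0⊥)
      [Ax]  ⊢ p2, p2⊥
      [Ax]  ⊢ p0, p0⊥
    [⊗]  ⊢ p2, p0, (p2⊥ ⊗ p0⊥)
      [Ax]  ⊢ p2, p2⊥
      [Ax]  ⊢ p0, p0⊥
  [Ax]  ⊢ p2, p2⊥

Result: YES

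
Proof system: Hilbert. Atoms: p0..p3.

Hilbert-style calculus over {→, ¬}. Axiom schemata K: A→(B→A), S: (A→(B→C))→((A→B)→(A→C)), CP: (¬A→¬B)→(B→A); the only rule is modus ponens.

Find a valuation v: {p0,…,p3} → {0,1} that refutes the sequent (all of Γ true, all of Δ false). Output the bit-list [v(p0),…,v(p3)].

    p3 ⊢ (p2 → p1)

Truth-table refutation:
  v=0000: Γ:[p3=F] Δ:[(p2 → p1)=T] refutes=False
  v=0001: Γ:[p3=T] Δ:[(p2 → p1)=T] refutes=False
  v=0010: Γ:[p3=F] Δ:[(p2 → p1)=F] refutes=False
  v=0011: Γ:[p3=T] Δ:[(p2 → p1)=F] refutes=True  ← countermodel

Result: [0, 0, 1, 1]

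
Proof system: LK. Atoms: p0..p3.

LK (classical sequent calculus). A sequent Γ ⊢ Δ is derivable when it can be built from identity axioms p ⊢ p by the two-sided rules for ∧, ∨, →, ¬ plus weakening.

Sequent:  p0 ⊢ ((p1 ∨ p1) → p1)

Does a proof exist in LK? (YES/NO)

Proof tree:
[→R] p0 ⊢ ((p1 ∨ p1) → p1)
  [WL] (p1 ∨ p1), p0 ⊢ p1
    [∨L] (p1 ∨ p1) ⊢ p1
      [Ax] p1 ⊢ p1
      [Ax] p1 ⊢ p1

Result: YES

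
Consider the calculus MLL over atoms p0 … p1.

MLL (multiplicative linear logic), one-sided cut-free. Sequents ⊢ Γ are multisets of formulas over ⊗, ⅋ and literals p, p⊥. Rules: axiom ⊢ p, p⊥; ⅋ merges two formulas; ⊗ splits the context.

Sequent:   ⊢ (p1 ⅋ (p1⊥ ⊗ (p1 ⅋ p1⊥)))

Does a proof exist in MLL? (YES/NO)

Proof tree:
[⅋]  ⊢ (p1 ⅋ (p1⊥ ⊗ (p1 ⅋ p1⊥)))
  [⊗]  ⊢ p1, (p1⊥ ⊗ (p1 ⅋ p1⊥))
    [Ax]  ⊢ p1, p1⊥
    [⅋]  ⊢ (p1 ⅋ p1⊥)
      [Ax]  ⊢ p1, p1⊥

Result: YES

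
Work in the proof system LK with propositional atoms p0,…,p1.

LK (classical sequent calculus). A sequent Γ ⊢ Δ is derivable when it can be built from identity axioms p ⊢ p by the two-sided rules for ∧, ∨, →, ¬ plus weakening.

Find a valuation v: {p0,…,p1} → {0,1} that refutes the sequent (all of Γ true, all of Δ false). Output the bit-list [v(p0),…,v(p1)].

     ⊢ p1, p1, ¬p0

Search for a countermodel by truth-table:
  v=00: Γ:[] Δ:[p1=F, p1=F, ¬p0=T] refutes=False
  v=01: Γ:[] Δ:[p1=T, p1=T, ¬p0=T] refutes=False
  v=10: Γ:[] Δ:[p1=F, p1=F, ¬p0=F] refutes=True  ← countermodel

Result: [1, 0]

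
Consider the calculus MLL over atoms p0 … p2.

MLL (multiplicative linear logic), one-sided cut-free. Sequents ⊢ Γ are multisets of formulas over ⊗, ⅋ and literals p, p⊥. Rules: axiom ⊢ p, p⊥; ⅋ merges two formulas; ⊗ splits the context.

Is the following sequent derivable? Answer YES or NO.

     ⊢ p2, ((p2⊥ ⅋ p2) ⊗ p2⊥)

Proof tree:
[⊗]  ⊢ p2, ((p2⊥ ⅋ p2) ⊗ p2⊥)
  [⅋]  ⊢ (p2⊥ ⅋ p2)
    [Ax]  ⊢ p2, p2⊥
  [Ax]  ⊢ p2, p2⊥

Result: YES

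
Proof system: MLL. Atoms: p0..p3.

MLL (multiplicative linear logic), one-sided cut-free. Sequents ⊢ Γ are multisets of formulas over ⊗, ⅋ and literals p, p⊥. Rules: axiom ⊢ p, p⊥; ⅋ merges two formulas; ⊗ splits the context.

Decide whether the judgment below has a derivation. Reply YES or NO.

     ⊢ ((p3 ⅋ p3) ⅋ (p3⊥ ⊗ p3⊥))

Derivation (root first):
[⅋]  ⊢ ((p3 ⅋ p3) ⅋ (p3⊥ ⊗ p3⊥))
  [⅋]  ⊢ (p3⊥ ⊗ p3⊥), (p3 ⅋ p3)
    [⊗]  ⊢ p3, p3, (p3⊥ ⊗ p3⊥)
      [Ax]  ⊢ p3, p3⊥
      [Ax]  ⊢ p3, p3⊥

Result: YES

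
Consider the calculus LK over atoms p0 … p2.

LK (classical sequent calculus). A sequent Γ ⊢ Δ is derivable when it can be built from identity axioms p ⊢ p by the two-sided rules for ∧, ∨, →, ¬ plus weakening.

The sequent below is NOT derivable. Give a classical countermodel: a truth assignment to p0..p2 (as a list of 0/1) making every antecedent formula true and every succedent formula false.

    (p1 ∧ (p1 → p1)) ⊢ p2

Enumerate valuations to refute Γ ⊢ Δ:
  v=000: Γ:[(p1 ∧ (p1 → p1))=F] Δ:[p2=F] refutes=False
  v=001: Γ:[(p1 ∧ (p1 → p1))=F] Δ:[p2=T] refutes=False
  v=010: Γ:[(p1 ∧ (p1 → p1))=T] Δ:[p2=F] refutes=True  ← countermodel

Result: [0, 1, 0]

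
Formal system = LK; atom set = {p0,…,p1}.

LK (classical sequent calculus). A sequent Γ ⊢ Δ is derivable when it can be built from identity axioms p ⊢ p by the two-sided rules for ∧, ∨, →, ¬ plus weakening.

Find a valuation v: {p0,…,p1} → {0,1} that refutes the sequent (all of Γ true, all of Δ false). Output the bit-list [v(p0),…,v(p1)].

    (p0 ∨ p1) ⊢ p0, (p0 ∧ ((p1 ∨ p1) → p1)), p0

Enumerate valuations to refute Γ ⊢ Δ:
  v=00: Γ:[(p0 ∨ p1)=F] Δ:[p0=F, (p0 ∧ ((p1 ∨ p1) → p1))=F, p0=F] refutes=False
  v=01: Γ:[(p0 ∨ p1)=T] Δ:[p0=F, (p0 ∧ ((p1 ∨ p1) → p1))=F, p0=F] refutes=True  ← countermodel

Result: [0, 1]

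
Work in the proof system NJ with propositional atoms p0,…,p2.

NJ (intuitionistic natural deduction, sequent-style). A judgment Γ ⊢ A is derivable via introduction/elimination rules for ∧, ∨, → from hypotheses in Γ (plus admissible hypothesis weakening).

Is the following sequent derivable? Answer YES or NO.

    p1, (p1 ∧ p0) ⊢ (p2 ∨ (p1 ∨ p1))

Derivation (root first):
[∨I₂] p1, (p1 ∧ p0) ⊢ (p2 ∨ (p1 ∨ p1))
  [Wk] p1, (p1 ∧ p0) ⊢ (p1 ∨ p1)
    [∨I₂] p1 ⊢ (p1 ∨ p1)
      [Ax] p1 ⊢ p1

Result: YES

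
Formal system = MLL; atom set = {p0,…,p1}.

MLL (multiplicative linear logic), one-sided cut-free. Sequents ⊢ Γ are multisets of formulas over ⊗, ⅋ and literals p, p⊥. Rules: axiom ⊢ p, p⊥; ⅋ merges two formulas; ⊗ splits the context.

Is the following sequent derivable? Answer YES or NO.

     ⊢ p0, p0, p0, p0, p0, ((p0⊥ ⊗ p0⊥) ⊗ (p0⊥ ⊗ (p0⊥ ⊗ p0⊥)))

Proof tree:
[⊗]  ⊢ p0, p0, p0, p0, p0, ((p0⊥ ⊗ p0⊥) ⊗ (p0⊥ ⊗ (p0⊥ ⊗ p0⊥)))
  [⊗]  ⊢ p0, p0, (p0⊥ ⊗ p0⊥)
    [Ax]  ⊢ p0, p0⊥
    [Ax]  ⊢ p0, p0⊥
  [⊗]  ⊢ p0, p0, p0, (p0⊥ ⊗ (p0⊥ ⊗ p0⊥))
    [Ax]  ⊢ p0, p0⊥
    [⊗]  ⊢ p0, p0, (p0⊥ ⊗ p0⊥)
      [Ax]  ⊢ p0, p0⊥
      [Ax]  ⊢ p0, p0⊥

Result: YES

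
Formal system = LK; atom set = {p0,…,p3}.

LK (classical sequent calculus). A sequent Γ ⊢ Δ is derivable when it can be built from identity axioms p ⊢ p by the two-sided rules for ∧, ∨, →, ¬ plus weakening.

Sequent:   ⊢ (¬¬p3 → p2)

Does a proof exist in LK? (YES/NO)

Enumerate valuations to refute Γ ⊢ Δ:
  v=0000: Γ:[] Δ:[(¬¬p3 → p2)=T] refutes=False
  v=0001: Γ:[] Δ:[(¬¬p3 → p2)=F] refutes=True  ← countermodel

Result: NO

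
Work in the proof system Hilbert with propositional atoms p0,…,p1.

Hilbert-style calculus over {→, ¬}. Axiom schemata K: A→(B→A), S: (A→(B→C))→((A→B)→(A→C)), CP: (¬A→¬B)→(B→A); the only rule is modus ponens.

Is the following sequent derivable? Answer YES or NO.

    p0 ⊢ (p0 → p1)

Truth-table refutation:
  v=00: Γ:[p0=F] Δ:[(p0 → p1)=T] refutes=False
  v=01: Γ:[p0=F] Δ:[(p0 → p1)=T] refutes=False
  v=10: Γ:[p0=T] Δ:[(p0 → p1)=F] refutes=True  ← countermodel

Result: NO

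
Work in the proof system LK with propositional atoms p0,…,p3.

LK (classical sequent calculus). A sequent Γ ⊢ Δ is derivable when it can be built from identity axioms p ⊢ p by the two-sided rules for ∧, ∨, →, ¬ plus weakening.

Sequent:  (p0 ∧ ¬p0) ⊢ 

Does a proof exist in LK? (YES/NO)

Proof tree:
[∧L] (p0 ∧ ¬p0) ⊢ 
  [¬L] p0, ¬p0 ⊢ 
    [Ax] p0 ⊢ p0

Result: YES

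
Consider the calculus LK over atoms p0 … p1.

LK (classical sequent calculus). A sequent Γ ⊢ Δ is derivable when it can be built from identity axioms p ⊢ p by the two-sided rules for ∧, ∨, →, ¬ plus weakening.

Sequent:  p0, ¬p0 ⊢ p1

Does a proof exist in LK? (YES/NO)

Proof tree:
[WR] p0, ¬p0 ⊢ p1
  [¬L] p0, ¬p0 ⊢ 
    [Ax] p0 ⊢ p0

Result: YES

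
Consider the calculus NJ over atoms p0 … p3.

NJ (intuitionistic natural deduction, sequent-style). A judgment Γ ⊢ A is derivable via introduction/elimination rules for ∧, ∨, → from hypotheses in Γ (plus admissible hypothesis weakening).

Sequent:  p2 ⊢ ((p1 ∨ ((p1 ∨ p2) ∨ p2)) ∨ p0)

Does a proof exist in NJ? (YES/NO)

Proof tree:
[∨I₁] p2 ⊢ ((p1 ∨ ((p1 ∨ p2) ∨ p2)) ∨ p0)
  [∨I₂] p2 ⊢ (p1 ∨ ((p1 ∨ p2) ∨ p2))
    [∨I₁] p2 ⊢ ((p1 ∨ p2) ∨ p2)
      [∨I₂] p2 ⊢ (p1 ∨ p2)
        [Ax] p2 ⊢ p2

Result: YES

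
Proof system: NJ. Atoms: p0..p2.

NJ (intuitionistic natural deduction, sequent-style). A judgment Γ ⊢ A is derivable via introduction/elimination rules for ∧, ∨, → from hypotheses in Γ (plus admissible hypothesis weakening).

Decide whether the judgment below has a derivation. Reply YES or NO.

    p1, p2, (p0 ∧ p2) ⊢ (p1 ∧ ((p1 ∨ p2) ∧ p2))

Derivation (root first):
[∧I] p1, p2, (p0 ∧ p2) ⊢ (p1 ∧ ((p1 ∨ p2) ∧ p2))
  [Ax] p1 ⊢ p1
  [∧I] p2, (p0 ∧ p2) ⊢ ((p1 ∨ p2) ∧ p2)
    [Wk] p2, (p0 ∧ p2) ⊢ (p1 ∨ p2)
      [∨I₂] p2 ⊢ (p1 ∨ p2)
        [Ax] p2 ⊢ p2
    [Ax] p2 ⊢ p2

Result: YES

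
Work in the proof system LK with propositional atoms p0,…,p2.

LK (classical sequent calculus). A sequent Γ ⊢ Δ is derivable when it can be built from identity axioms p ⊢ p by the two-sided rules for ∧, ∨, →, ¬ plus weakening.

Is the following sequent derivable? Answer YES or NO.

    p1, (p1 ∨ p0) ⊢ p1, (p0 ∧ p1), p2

Derivation (root first):
[WR] p1, (p1 ∨ p0) ⊢ p1, (p0 ∧ p1), p2
  [∧R] p1, (p1 ∨ p0) ⊢ p1, (p0 ∧ p1)
    [∨L] (p1 ∨ p0) ⊢ p1, p0
      [Ax] p1 ⊢ p1
      [Ax] p0 ⊢ p0
    [Ax] p1 ⊢ p1

Result: YES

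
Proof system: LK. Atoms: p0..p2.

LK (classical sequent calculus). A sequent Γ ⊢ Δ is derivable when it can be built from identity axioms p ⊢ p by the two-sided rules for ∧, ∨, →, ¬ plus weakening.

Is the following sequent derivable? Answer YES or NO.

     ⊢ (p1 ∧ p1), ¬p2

Enumerate valuations to refute Γ ⊢ Δ:
  v=000: Γ:[] Δ:[(p1 ∧ p1)=F, ¬p2=T] refutes=False
  v=001: Γ:[] Δ:[(p1 ∧ p1)=F, ¬p2=F] refutes=True  ← countermodel

Result: NO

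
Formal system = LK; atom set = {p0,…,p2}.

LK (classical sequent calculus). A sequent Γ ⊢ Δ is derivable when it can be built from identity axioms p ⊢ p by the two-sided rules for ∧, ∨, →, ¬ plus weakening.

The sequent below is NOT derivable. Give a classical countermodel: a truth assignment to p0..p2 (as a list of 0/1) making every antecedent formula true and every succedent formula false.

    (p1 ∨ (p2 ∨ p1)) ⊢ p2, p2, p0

Search for a countermodel by truth-table:
  v=000: Γ:[(p1 ∨ (p2 ∨ p1))=F] Δ:[p2=F, p2=F, p0=F] refutes=False
  v=001: Γ:[(p1 ∨ (p2 ∨ p1))=T] Δ:[p2=T, p2=T, p0=F] refutes=False
  v=010: Γ:[(p1 ∨ (p2 ∨ p1))=T] Δ:[p2=F, p2=F, p0=F] refutes=True  ← countermodel

Result: [0, 1, 0]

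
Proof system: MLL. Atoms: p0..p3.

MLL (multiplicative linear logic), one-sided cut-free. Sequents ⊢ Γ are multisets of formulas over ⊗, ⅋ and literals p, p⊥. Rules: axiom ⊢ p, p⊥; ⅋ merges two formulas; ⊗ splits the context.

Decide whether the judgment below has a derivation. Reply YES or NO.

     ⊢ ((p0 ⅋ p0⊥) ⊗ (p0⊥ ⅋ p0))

Derivation trace:
[⊗]  ⊢ ((p0 ⅋ p0⊥) ⊗ (p0⊥ ⅋ p0))
  [⅋]  ⊢ (p0 ⅋ p0⊥)
    [Ax]  ⊢ p0, p0⊥
  [⅋]  ⊢ (p0⊥ ⅋ p0)
    [Ax]  ⊢ p0, p0⊥

Result: YES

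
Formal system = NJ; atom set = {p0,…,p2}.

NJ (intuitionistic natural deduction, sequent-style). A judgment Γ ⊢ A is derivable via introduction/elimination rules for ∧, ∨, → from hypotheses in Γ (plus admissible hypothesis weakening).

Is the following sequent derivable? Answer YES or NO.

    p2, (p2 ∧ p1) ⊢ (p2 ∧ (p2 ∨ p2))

Derivation trace:
[Wk] p2, (p2 ∧ p1) ⊢ (p2 ∧ (p2 ∨ p2))
  [∧I] p2 ⊢ (p2 ∧ (p2 ∨ p2))
    [Ax] p2 ⊢ p2
    [∨I₁] p2 ⊢ (p2 ∨ p2)
      [Ax] p2 ⊢ p2

Result: YES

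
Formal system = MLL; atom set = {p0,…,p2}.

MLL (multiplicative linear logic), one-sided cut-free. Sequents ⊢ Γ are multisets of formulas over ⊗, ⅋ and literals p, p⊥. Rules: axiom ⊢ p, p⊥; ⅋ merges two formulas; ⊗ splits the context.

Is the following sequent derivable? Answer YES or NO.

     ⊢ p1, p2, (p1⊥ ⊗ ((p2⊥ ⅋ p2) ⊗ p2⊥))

Proof tree:
[⊗]  ⊢ p1, p2, (p1⊥ ⊗ ((p2⊥ ⅋ p2) ⊗ p2⊥))
  [Ax]  ⊢ p1, p1⊥
  [⊗]  ⊢ p2, ((p2⊥ ⅋ p2) ⊗ p2⊥)
    [⅋]  ⊢ (p2⊥ ⅋ p2)
      [Ax]  ⊢ p2, p2⊥
    [Ax]  ⊢ p2, p2⊥

Result: YES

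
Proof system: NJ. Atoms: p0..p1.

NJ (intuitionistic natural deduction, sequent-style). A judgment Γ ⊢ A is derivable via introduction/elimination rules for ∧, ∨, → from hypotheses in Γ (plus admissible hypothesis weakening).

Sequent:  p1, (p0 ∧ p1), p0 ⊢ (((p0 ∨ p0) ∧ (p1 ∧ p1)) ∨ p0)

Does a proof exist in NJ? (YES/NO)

Derivation trace:
[∨I₁] p1, (p0 ∧ p1), p0 ⊢ (((p0 ∨ p0) ∧ (p1 ∧ p1)) ∨ p0)
  [∧I] p1, (p0 ∧ p1), p0 ⊢ ((p0 ∨ p0) ∧ (p1 ∧ p1))
    [∨I₂] p0 ⊢ (p0 ∨ p0)
      [Ax] p0 ⊢ p0
    [∧I] p1, (p0 ∧ p1) ⊢ (p1 ∧ p1)
      [Wk] p1, (p0 ∧ p1) ⊢ p1
        [Ax] p1 ⊢ p1
      [Wk] p1, (p0 ∧ p1) ⊢ p1
        [Ax] p1 ⊢ p1

Result: YES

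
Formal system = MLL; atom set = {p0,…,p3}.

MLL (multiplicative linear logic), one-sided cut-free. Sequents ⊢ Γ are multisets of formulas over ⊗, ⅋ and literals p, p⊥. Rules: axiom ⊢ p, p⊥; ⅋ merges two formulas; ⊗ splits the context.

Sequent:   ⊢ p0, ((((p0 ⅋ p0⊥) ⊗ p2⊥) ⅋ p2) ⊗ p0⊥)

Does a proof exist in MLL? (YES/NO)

Derivation trace:
[⊗]  ⊢ p0, ((((p0 ⅋ p0⊥) ⊗ p2⊥) ⅋ p2) ⊗ p0⊥)
  [⅋]  ⊢ (((p0 ⅋ p0⊥) ⊗ p2⊥) ⅋ p2)
    [⊗]  ⊢ p2, ((p0 ⅋ p0⊥) ⊗ p2⊥)
      [⅋]  ⊢ (p0 ⅋ p0⊥)
        [Ax]  ⊢ p0, p0⊥
      [Ax]  ⊢ p2, p2⊥
  [Ax]  ⊢ p0, p0⊥

Result: YES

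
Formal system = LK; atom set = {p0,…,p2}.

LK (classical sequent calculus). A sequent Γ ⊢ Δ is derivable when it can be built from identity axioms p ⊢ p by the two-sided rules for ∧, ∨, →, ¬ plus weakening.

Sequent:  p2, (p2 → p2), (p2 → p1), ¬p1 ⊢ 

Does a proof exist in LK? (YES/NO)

Derivation trace:
[¬L] p2, (p2 → p2), (p2 → p1), ¬p1 ⊢ 
  [→L] p2, (p2 → p2), (p2 → p1) ⊢ p1
    [→L] p2, (p2 → p2) ⊢ p2
      [Ax] p2 ⊢ p2
      [Ax] p2 ⊢ p2
    [Ax] p1 ⊢ p1

Result: YES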